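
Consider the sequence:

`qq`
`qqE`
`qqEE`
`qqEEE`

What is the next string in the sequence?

qqEEEE

Each term is the previous one with E appended.
One more step from qqEEE gives the answer.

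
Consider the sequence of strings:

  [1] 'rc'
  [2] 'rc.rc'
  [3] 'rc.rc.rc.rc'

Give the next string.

Every step duplicates the string with '.' between the halves.
So the next term is two copies of rc.rc.rc.rc with '.' between the halves.

rc.rc.rc.rc.rc.rc.rc.rc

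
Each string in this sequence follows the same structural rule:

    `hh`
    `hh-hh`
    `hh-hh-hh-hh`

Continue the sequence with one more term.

Every step duplicates the string with '-' between the halves.
So the next term is two copies of hh-hh-hh-hh with '-' between the halves.

hh-hh-hh-hh-hh-hh-hh-hh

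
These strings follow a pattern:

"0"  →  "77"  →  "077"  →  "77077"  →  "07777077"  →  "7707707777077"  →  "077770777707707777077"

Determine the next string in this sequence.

7707707777077077770777707707777077

From term 3 onward, concatenate the second-to-last term with the last: 0·77 = 077, 77·077 = 77077, …
So term 8 is 7707707777077·077770777707707777077.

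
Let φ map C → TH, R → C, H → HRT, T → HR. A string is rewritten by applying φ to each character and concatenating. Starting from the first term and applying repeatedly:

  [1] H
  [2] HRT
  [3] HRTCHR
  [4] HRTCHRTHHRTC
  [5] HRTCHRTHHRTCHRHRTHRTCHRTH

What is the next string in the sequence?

HRTCHRTHHRTCHRHRTHRTCHRTHHRTCHRTCHRHRTCHRTHHRTCHRHRT

Replace each of the 25 characters of HRTCHRTHHRTCHRHRTHRTCHRTH in place — HRT C HR TH HRT C HR HRT HRT C HR TH HRT C HRT C HR HRT C HR TH HRT C HR HRT — and concatenate.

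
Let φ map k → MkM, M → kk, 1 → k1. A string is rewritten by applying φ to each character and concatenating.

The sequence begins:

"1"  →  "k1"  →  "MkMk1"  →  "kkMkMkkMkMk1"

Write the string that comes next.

Rewriting each symbol of kkMkMkkMkMk1: k→MkM, k→MkM, M→kk, k→MkM, M→kk, k→MkM, k→MkM, M→kk, k→MkM, M→kk, k→MkM, 1→k1, which concatenates to MkM MkM kk MkM kk MkM MkM kk MkM kk MkM k1.

MkMMkMkkMkMkkMkMMkMkkMkMkkMkMk1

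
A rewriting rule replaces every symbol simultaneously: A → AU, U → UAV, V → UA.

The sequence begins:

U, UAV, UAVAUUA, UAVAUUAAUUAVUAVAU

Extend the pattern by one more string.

φ(UAVAUUAAUUAVUAVAU) expands symbol-by-symbol to UAV AU UA AU UAV UAV AU AU UAV UAV AU UA UAV AU UA AU UAV; joining the 17 pieces gives the next term.

UAVAUUAAUUAVUAVAUAUUAVUAVAUUAUAVAUUAAUUAV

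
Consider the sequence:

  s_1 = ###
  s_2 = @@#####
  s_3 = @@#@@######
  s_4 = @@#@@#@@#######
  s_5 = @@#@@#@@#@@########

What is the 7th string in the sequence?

@@#@@#@@#@@#@@#@@##########

Each term wraps the previous one in @@# on the left and # on the right.
From @@#@@#@@#@@########, 2 further steps: @@#@@#@@#@@######## → @@#@@#@@#@@#@@######### → (answer).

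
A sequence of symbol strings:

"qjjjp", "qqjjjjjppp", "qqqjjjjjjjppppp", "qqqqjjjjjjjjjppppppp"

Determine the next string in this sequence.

Each string has the form q^{n} j^{2n+1} p^{2n-1} (n = 1, 2, …).
Setting n = 5 gives 5, 11, 9 characters in each block.

qqqqqjjjjjjjjjjjppppppppp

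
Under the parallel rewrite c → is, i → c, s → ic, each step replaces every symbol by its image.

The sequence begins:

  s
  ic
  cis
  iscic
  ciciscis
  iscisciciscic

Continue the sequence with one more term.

φ(iscisciciscic) expands symbol-by-symbol to c ic is c ic is c is c ic is c is; joining the 13 pieces gives the next term.

cicisciciscisciciscis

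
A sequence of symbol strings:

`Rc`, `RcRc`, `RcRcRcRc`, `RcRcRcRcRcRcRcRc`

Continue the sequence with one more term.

Every step duplicates the string.
Doubling RcRcRcRcRcRcRcRc:

RcRcRcRcRcRcRcRcRcRcRcRcRcRcRcRc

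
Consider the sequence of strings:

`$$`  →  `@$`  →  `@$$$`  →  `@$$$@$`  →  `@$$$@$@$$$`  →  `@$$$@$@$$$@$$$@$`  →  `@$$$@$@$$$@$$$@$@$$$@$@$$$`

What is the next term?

@$$$@$@$$$@$$$@$@$$$@$@$$$@$$$@$@$$$@$$$@$

This is a Fibonacci-style word recurrence s(k) = s(k−1)·s(k−2): e.g. @$·$$ = @$$$.
The next term joins @$$$@$@$$$@$$$@$@$$$@$@$$$ and @$$$@$@$$$@$$$@$.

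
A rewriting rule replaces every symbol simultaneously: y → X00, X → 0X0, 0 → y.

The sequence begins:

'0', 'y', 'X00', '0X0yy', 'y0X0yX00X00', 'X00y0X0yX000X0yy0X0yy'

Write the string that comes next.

0X0yyX00y0X0yX000X0yyy0X0yX00X00y0X0yX00X00

Applying the rule to each of the 21 symbols of X00y0X0yX000X0yy0X0yy gives the pieces 0X0 y y X00 y 0X0 y X00 0X0 y y y 0X0 y X00 X00 y 0X0 y X00 X00, which concatenate to the answer.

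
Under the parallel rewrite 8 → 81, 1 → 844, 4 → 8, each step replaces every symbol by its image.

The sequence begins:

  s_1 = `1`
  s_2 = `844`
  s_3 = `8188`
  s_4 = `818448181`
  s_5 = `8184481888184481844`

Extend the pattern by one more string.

818448188818448181818448188818448188

φ(8184481888184481844) expands symbol-by-symbol to 81 844 81 8 8 81 844 81 81 81 844 81 8 8 81 844 81 8 8; joining the 19 pieces gives the next term.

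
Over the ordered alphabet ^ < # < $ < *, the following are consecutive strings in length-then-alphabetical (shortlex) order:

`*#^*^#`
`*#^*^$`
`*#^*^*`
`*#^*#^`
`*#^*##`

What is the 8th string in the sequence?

*#^*$^

Advancing 3 positions from *#^*## through *#^*## → *#^*#$ → *#^*#* reaches term 8.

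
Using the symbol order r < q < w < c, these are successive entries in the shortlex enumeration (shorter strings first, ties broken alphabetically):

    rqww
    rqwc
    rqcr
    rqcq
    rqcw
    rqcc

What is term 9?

Continuing the enumeration 3 steps past rqcc: rqcc → rwrr → rwrq → (answer).

rwrw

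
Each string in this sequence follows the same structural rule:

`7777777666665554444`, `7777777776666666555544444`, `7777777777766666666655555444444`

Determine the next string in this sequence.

The n-th term is 2n+1 7's then 2n-1 6's then n 5's then n+1 4's, where the shown terms are n = 3, 4, 5.
For the next term, n = 6, so the run lengths are 13, 11, 6, 7.

7777777777777666666666665555554444444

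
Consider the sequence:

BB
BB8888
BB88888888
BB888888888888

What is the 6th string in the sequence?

BB88888888888888888888

Every step adds 8888 to the end: s(k+1) = s(k)·8888.
From BB888888888888, 2 further steps: BB888888888888 → BB8888888888888888 → (answer).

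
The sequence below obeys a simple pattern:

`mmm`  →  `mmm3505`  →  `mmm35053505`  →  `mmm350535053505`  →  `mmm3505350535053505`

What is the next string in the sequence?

Every step adds 3505 to the end: s(k+1) = s(k)·3505.
So the next term is mmm3505350535053505·3505.

mmm35053505350535053505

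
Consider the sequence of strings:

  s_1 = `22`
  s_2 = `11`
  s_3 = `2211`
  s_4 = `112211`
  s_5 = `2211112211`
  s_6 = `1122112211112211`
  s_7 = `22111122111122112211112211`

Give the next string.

From term 3 onward, concatenate the second-to-last term with the last: 22·11 = 2211, 11·2211 = 112211, …
So term 8 is 1122112211112211·22111122111122112211112211.

112211221111221122111122111122112211112211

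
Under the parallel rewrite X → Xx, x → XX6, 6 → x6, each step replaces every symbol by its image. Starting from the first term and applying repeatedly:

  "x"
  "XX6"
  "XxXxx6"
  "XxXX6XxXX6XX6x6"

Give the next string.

Rewriting the 15 symbols of XxXX6XxXX6XX6x6 one by one yields Xx XX6 Xx Xx x6 Xx XX6 Xx Xx x6 Xx Xx x6 XX6 x6; concatenated:

XxXX6XxXxx6XxXX6XxXxx6XxXxx6XX6x6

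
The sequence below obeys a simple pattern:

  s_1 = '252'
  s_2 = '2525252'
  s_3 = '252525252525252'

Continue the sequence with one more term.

s(k+1) = s(k)·5·s(k) — each term doubles the last with '5' between the halves.
So the next term is two copies of 252525252525252 with '5' between the halves.

2525252525252525252525252525252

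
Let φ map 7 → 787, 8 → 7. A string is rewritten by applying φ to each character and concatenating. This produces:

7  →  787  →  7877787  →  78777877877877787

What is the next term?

78777877877877787787778778777877877877787

Replace each of the 17 characters of 78777877877877787 in place — 787 7 787 787 787 7 787 787 7 787 787 7 787 787 787 7 787 — and concatenate.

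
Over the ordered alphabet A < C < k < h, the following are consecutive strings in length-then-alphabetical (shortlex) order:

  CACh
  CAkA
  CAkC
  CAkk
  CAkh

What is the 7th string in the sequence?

Continuing the enumeration 2 steps past CAkh: CAkh → CAhA → (answer).

CAhC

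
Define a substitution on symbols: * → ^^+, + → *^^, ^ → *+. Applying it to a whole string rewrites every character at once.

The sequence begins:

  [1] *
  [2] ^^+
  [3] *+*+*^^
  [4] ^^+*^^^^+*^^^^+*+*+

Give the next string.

Replace each of the 19 characters of ^^+*^^^^+*^^^^+*+*+ in place — *+ *+ *^^ ^^+ *+ *+ *+ *+ *^^ ^^+ *+ *+ *+ *+ *^^ ^^+ *^^ ^^+ *^^ — and concatenate.

*+*+*^^^^+*+*+*+*+*^^^^+*+*+*+*+*^^^^+*^^^^+*^^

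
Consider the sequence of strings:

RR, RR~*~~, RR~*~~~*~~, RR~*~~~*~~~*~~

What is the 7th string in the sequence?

RR~*~~~*~~~*~~~*~~~*~~~*~~

The strings grow by a fixed suffix ~*~~ each time.
From RR~*~~~*~~~*~~, 3 further steps: RR~*~~~*~~~*~~ → RR~*~~~*~~~*~~~*~~ → RR~*~~~*~~~*~~~*~~~*~~ → (answer).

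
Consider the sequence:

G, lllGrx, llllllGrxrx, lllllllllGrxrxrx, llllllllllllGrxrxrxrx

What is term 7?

llllllllllllllllllGrxrxrxrxrxrx

Each term wraps the previous one in lll on the left and rx on the right.
From llllllllllllGrxrxrxrx, 2 further steps: llllllllllllGrxrxrxrx → lllllllllllllllGrxrxrxrxrx → (answer).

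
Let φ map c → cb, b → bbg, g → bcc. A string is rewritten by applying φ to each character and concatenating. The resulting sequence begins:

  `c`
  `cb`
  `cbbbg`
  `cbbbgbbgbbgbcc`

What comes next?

φ(cbbbgbbgbbgbcc) expands symbol-by-symbol to cb bbg bbg bbg bcc bbg bbg bcc bbg bbg bcc bbg cb cb; joining the 14 pieces gives the next term.

cbbbgbbgbbgbccbbgbbgbccbbgbbgbccbbgcbcb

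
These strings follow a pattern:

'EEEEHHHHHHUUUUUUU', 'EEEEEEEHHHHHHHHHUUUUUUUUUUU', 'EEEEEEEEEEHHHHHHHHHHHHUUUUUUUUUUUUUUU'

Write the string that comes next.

EEEEEEEEEEEEEHHHHHHHHHHHHHHHUUUUUUUUUUUUUUUUUUU

Each string has the form E^{3n+1} H^{3n+3} U^{4n+3} (n = 1, 2, …).
At n = 4 the blocks have lengths 13, 15, 19.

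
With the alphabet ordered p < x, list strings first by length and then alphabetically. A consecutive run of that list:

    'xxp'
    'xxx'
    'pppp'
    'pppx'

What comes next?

ppxp

The successor of pppx increments the rightmost position that isn't already x and resets every position after it to p.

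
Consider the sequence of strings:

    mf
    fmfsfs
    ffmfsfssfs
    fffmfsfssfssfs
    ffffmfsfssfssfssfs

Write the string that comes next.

fffffmfsfssfssfssfssfs

Every step adds f to the front and sfs to the end of the previous string.
One more step from ffffmfsfssfssfssfs gives the answer.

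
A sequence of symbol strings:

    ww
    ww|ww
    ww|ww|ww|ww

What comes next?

Every step duplicates the string with '|' between the halves.
Doubling ww|ww|ww|ww with '|' between the halves:

ww|ww|ww|ww|ww|ww|ww|ww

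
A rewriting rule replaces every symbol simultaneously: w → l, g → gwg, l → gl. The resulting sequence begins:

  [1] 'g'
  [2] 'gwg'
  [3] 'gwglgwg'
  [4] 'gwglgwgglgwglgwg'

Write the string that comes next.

gwglgwgglgwglgwggwgglgwglgwgglgwglgwg

Replace each of the 16 characters of gwglgwgglgwglgwg in place — gwg l gwg gl gwg l gwg gwg gl gwg l gwg gl gwg l gwg — and concatenate.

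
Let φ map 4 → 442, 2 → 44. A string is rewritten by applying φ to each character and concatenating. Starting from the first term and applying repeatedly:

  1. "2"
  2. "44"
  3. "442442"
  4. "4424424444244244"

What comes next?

44244244442442444424424424424444244244442442

Replace each of the 16 characters of 4424424444244244 in place — 442 442 44 442 442 44 442 442 442 442 44 442 442 44 442 442 — and concatenate.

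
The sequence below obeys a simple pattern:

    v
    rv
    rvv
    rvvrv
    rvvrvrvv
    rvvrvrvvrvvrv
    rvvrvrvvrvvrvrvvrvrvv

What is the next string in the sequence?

rvvrvrvvrvvrvrvvrvrvvrvvrvrvvrvvrv

From term 3 onward, concatenate the last term with the second-to-last: rv·v = rvv, rvv·rv = rvvrv, …
Continuing: rvvrvrvvrvvrvrvvrvrvv · rvvrvrvvrvvrv gives term 8.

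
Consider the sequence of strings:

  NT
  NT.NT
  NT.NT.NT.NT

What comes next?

Every step duplicates the string with '.' between the halves.
Doubling NT.NT.NT.NT with '.' between the halves:

NT.NT.NT.NT.NT.NT.NT.NT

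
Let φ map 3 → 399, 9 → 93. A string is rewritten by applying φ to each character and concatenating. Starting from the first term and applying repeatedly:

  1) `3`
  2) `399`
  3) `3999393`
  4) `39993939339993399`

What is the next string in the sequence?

Rewriting the 17 symbols of 39993939339993399 one by one yields 399 93 93 93 399 93 399 93 399 399 93 93 93 399 399 93 93; concatenated:

39993939339993399933993999393933993999393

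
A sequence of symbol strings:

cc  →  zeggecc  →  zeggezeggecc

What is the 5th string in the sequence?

zeggezeggezeggezeggecc

The strings grow by a fixed prefix zegge each time.
From zeggezeggecc, 2 further steps: zeggezeggecc → zeggezeggezeggecc → (answer).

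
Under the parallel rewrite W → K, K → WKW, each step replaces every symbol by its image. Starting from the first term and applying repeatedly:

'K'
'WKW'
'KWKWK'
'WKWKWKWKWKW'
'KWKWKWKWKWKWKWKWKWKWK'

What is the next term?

WKWKWKWKWKWKWKWKWKWKWKWKWKWKWKWKWKWKWKWKWKW

Replace each of the 21 characters of KWKWKWKWKWKWKWKWKWKWK in place — WKW K WKW K WKW K WKW K WKW K WKW K WKW K WKW K WKW K WKW K WKW — and concatenate.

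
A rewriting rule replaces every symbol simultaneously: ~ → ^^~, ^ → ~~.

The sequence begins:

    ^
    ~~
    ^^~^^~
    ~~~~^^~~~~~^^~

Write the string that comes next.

Rewriting the 14 symbols of ~~~~^^~~~~~^^~ one by one yields ^^~ ^^~ ^^~ ^^~ ~~ ~~ ^^~ ^^~ ^^~ ^^~ ^^~ ~~ ~~ ^^~; concatenated:

^^~^^~^^~^^~~~~~^^~^^~^^~^^~^^~~~~~^^~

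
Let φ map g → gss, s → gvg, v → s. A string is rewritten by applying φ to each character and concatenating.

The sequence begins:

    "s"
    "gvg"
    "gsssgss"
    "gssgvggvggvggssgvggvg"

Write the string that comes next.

gssgvggvggsssgssgsssgssgsssgssgssgvggvggsssgssgsssgss

Replace each of the 21 characters of gssgvggvggvggssgvggvg in place — gss gvg gvg gss s gss gss s gss gss s gss gss gvg gvg gss s gss gss s gss — and concatenate.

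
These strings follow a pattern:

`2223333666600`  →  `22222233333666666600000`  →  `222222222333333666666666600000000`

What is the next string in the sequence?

2222222222223333333666666666666600000000000

Each string has the form 2^{3n} 3^{n+3} 6^{3n+1} 0^{3n-1} (n = 1, 2, …).
At n = 4 the blocks have lengths 12, 7, 13, 11.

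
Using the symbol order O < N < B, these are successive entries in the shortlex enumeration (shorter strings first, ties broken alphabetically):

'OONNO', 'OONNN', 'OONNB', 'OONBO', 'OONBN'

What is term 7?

Continuing the enumeration 2 steps past OONBN: OONBN → OONBB → (answer).

OOBOO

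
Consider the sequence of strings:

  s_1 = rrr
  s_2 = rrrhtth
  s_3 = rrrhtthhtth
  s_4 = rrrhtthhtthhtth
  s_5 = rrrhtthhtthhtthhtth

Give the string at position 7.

rrrhtthhtthhtthhtthhtthhtth

The strings grow by a fixed suffix htth each time.
From rrrhtthhtthhtthhtth, 2 further steps: rrrhtthhtthhtthhtth → rrrhtthhtthhtthhtthhtth → (answer).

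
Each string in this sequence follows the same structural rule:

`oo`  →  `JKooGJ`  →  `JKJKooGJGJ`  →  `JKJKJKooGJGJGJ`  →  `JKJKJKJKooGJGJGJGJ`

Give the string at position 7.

JKJKJKJKJKJKooGJGJGJGJGJGJ

Every step adds JK to the front and GJ to the end of the previous string.
From JKJKJKJKooGJGJGJGJ, 2 further steps: JKJKJKJKooGJGJGJGJ → JKJKJKJKJKooGJGJGJGJGJ → (answer).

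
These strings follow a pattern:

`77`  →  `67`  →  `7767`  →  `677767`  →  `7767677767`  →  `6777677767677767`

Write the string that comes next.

From term 3 onward, concatenate the second-to-last term with the last: 77·67 = 7767, 67·7767 = 677767, …
Continuing: 7767677767 · 6777677767677767 gives term 7.

77676777676777677767677767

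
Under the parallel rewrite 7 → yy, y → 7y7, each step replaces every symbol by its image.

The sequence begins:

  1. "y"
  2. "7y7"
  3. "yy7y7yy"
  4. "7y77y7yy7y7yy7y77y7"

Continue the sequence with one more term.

φ(7y77y7yy7y7yy7y77y7) expands symbol-by-symbol to yy 7y7 yy yy 7y7 yy 7y7 7y7 yy 7y7 yy 7y7 7y7 yy 7y7 yy yy 7y7 yy; joining the 19 pieces gives the next term.

yy7y7yyyy7y7yy7y77y7yy7y7yy7y77y7yy7y7yyyy7y7yy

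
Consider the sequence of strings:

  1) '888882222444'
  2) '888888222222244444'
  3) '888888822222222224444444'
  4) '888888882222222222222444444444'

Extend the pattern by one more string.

888888888222222222222222244444444444

Reading off run lengths: 8 runs 5, 6, 7, 8; 2 runs 4, 7, 10, 13; 4 runs 3, 5, 7, 9 — each is linear in n, where the shown terms are n = 2, 3, 4, 5.
At n = 6 the blocks have lengths 9, 16, 11.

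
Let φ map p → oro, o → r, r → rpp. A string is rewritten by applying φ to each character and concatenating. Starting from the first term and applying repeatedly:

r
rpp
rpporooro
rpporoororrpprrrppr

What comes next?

rpporoororrpprrrpprrpprpporoororpprpprpporoororpp

φ(rpporoororrpprrrppr) expands symbol-by-symbol to rpp oro oro r rpp r r rpp r rpp rpp oro oro rpp rpp rpp oro oro rpp; joining the 19 pieces gives the next term.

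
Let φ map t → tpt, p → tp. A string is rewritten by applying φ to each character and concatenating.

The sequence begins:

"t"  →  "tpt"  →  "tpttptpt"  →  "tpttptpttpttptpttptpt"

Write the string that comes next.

Rewriting the 21 symbols of tpttptpttpttptpttptpt one by one yields tpt tp tpt tpt tp tpt tp tpt tpt tp tpt tpt tp tpt tp tpt tpt tp tpt tp tpt; concatenated:

tpttptpttpttptpttptpttpttptpttpttptpttptpttpttptpttptpt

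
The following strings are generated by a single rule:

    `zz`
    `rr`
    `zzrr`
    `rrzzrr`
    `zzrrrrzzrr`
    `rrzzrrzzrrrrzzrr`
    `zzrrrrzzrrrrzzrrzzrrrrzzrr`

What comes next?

From term 3 onward, concatenate the second-to-last term with the last: zz·rr = zzrr, rr·zzrr = rrzzrr, …
The next term joins rrzzrrzzrrrrzzrr and zzrrrrzzrrrrzzrrzzrrrrzzrr.

rrzzrrzzrrrrzzrrzzrrrrzzrrrrzzrrzzrrrrzzrr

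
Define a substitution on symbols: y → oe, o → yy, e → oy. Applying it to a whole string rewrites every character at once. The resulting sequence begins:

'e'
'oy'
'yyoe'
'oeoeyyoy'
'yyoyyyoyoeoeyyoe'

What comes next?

Replace each of the 16 characters of yyoyyyoyoeoeyyoe in place — oe oe yy oe oe oe yy oe yy oy yy oy oe oe yy oy — and concatenate.

oeoeyyoeoeoeyyoeyyoyyyoyoeoeyyoy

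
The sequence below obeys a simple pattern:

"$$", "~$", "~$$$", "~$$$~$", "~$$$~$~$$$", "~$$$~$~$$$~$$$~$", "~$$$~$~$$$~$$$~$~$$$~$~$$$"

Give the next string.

~$$$~$~$$$~$$$~$~$$$~$~$$$~$$$~$~$$$~$$$~$

From term 3 onward, concatenate the last term with the second-to-last: ~$·$$ = ~$$$, ~$$$·~$ = ~$$$~$, …
So term 8 is ~$$$~$~$$$~$$$~$~$$$~$~$$$·~$$$~$~$$$~$$$~$.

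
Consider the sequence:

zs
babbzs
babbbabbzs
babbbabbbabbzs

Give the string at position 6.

Every step adds babb at the front: s(k+1) = babb·s(k).
From babbbabbbabbzs, 2 further steps: babbbabbbabbzs → babbbabbbabbbabbzs → (answer).

babbbabbbabbbabbbabbzs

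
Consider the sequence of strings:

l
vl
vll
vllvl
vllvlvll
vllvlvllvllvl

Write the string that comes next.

vllvlvllvllvlvllvlvll

Each term (from the third on) is the previous term followed by the one before it: term 3 = vl·l = vll.
So term 7 is vllvlvllvllvl·vllvlvll.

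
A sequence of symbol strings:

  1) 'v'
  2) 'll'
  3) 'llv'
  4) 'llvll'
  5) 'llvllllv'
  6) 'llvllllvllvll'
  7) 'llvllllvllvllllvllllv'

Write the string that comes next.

llvllllvllvllllvllllvllvllllvllvll

Each term (from the third on) is the previous term followed by the one before it: term 3 = ll·v = llv.
So term 8 is llvllllvllvllllvllllv·llvllllvllvll.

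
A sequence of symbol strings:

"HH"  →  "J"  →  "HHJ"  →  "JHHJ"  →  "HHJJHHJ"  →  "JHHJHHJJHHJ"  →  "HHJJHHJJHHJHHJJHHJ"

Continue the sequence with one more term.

JHHJHHJJHHJHHJJHHJJHHJHHJJHHJ

This is a Fibonacci-style word recurrence s(k) = s(k−2)·s(k−1): e.g. HH·J = HHJ.
Continuing: JHHJHHJJHHJ · HHJJHHJJHHJHHJJHHJ gives term 8.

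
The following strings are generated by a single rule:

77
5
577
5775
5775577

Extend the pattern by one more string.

Each term (from the third on) is the previous term followed by the one before it: term 3 = 5·77 = 577.
The next term joins 5775577 and 5775.

57755775775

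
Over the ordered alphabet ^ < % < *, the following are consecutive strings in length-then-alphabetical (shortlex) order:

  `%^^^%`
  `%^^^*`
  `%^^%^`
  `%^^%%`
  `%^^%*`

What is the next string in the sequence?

%^^*^

The successor of %^^%* increments the rightmost position that isn't already * and resets every position after it to ^.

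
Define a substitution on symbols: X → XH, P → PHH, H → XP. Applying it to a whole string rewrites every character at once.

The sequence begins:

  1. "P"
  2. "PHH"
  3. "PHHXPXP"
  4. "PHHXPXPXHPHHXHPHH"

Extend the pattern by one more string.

Rewriting the 17 symbols of PHHXPXPXHPHHXHPHH one by one yields PHH XP XP XH PHH XH PHH XH XP PHH XP XP XH XP PHH XP XP; concatenated:

PHHXPXPXHPHHXHPHHXHXPPHHXPXPXHXPPHHXPXP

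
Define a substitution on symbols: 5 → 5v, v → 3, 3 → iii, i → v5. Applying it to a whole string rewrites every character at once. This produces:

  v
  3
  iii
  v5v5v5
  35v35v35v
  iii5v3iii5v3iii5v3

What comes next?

Rewriting the 18 symbols of iii5v3iii5v3iii5v3 one by one yields v5 v5 v5 5v 3 iii v5 v5 v5 5v 3 iii v5 v5 v5 5v 3 iii; concatenated:

v5v5v55v3iiiv5v5v55v3iiiv5v5v55v3iii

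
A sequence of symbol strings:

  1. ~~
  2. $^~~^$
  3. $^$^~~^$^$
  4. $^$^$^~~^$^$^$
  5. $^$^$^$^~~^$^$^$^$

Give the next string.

$^$^$^$^$^~~^$^$^$^$^$

s(k+1) = $^·s(k)·^$, so each term gains $^ as a prefix and ^$ as a suffix.
One more step from $^$^$^$^~~^$^$^$^$ gives the answer.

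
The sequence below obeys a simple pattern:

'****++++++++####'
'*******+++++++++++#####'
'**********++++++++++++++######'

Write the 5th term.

****************++++++++++++++++++++########

Term n consists of 3n-2 *'s, followed by 3n+2 +'s, followed by n+2 #'s, where the shown terms are n = 2, 3, 4.
At n = 6 the blocks have lengths 16, 20, 8.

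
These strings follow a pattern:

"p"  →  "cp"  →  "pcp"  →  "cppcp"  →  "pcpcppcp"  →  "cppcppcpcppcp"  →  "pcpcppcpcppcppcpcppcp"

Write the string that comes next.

cppcppcpcppcppcpcppcpcppcppcpcppcp

Each term (from the third on) is the two preceding terms concatenated in order: term 3 = p·cp = pcp.
Continuing: cppcppcpcppcp · pcpcppcpcppcppcpcppcp gives term 8.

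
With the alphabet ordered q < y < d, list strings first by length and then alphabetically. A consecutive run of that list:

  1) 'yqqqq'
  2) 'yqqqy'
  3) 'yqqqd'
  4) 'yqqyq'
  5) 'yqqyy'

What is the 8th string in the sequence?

yqqdy

Continuing the enumeration 3 steps past yqqyy: yqqyy → yqqyd → yqqdq → (answer).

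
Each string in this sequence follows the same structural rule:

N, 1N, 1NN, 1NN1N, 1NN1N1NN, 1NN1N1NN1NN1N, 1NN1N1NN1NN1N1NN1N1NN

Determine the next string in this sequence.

1NN1N1NN1NN1N1NN1N1NN1NN1N1NN1NN1N

This is a Fibonacci-style word recurrence s(k) = s(k−1)·s(k−2): e.g. 1N·N = 1NN.
Continuing: 1NN1N1NN1NN1N1NN1N1NN · 1NN1N1NN1NN1N gives term 8.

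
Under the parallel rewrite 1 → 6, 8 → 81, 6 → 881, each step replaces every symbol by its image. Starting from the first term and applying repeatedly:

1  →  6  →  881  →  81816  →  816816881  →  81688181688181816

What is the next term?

φ(81688181688181816) expands symbol-by-symbol to 81 6 881 81 81 6 81 6 881 81 81 6 81 6 81 6 881; joining the 17 pieces gives the next term.

8168818181681688181816816816881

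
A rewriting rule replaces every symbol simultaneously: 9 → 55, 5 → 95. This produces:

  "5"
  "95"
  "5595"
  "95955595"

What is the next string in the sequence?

5595559595955595

Apply φ to 95955595 symbol by symbol: 9→55, 5→95, 9→55, 5→95, 5→95, 5→95, 9→55, 5→95; joined: 55 95 55 95 95 95 55 95.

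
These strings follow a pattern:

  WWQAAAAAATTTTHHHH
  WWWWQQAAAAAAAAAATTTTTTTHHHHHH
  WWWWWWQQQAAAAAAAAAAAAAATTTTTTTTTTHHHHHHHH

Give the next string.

The n-th term is 2n W's then n Q's then 4n+2 A's then 3n+1 T's then 2n+2 H's (n = 1, 2, …).
At n = 4 the blocks have lengths 8, 4, 18, 13, 10.

WWWWWWWWQQQQAAAAAAAAAAAAAAAAAATTTTTTTTTTTTTHHHHHHHHHH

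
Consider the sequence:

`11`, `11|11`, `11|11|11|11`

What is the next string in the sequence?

s(k+1) = s(k)·|·s(k) — each term doubles the last with '|' between the halves.
So the next term is two copies of 11|11|11|11 with '|' between the halves.

11|11|11|11|11|11|11|11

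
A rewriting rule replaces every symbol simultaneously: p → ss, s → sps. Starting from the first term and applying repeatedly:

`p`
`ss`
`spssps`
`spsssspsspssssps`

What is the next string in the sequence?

spsssspsspsspsspsssspsspsssspsspsspsspssssps

Applying the rule to each of the 16 symbols of spsssspsspssssps gives the pieces sps ss sps sps sps sps ss sps sps ss sps sps sps sps ss sps, which concatenate to the answer.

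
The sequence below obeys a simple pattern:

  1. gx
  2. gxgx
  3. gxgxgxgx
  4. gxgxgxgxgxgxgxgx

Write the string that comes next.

gxgxgxgxgxgxgxgxgxgxgxgxgxgxgxgx

Each string is two copies of the previous one concatenated.
So the next term is two copies of gxgxgxgxgxgxgxgx.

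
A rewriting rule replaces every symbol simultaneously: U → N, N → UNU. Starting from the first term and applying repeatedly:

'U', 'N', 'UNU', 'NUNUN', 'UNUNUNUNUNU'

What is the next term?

NUNUNUNUNUNUNUNUNUNUN

Apply φ to UNUNUNUNUNU symbol by symbol: U→N, N→UNU, U→N, N→UNU, U→N, N→UNU, U→N, N→UNU, U→N, N→UNU, U→N; joined: N UNU N UNU N UNU N UNU N UNU N.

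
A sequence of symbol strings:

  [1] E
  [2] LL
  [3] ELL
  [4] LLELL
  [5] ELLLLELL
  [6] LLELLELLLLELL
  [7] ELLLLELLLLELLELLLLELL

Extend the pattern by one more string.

From term 3 onward, concatenate the second-to-last term with the last: E·LL = ELL, LL·ELL = LLELL, …
The next term joins LLELLELLLLELL and ELLLLELLLLELLELLLLELL.

LLELLELLLLELLELLLLELLLLELLELLLLELL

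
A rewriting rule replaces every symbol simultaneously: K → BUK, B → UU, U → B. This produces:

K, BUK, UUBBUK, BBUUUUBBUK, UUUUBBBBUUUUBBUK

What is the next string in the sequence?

φ(UUUUBBBBUUUUBBUK) expands symbol-by-symbol to B B B B UU UU UU UU B B B B UU UU B BUK; joining the 16 pieces gives the next term.

BBBBUUUUUUUUBBBBUUUUBBUK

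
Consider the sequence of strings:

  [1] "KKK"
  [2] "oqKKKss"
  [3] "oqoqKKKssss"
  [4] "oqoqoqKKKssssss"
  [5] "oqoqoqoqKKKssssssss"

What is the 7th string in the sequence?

oqoqoqoqoqoqKKKssssssssssss

Every step adds oq to the front and ss to the end of the previous string.
From oqoqoqoqKKKssssssss, 2 further steps: oqoqoqoqKKKssssssss → oqoqoqoqoqKKKssssssssss → (answer).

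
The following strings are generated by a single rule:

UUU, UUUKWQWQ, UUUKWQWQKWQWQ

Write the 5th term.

Every step adds KWQWQ to the end: s(k+1) = s(k)·KWQWQ.
From UUUKWQWQKWQWQ, 2 further steps: UUUKWQWQKWQWQ → UUUKWQWQKWQWQKWQWQ → (answer).

UUUKWQWQKWQWQKWQWQKWQWQ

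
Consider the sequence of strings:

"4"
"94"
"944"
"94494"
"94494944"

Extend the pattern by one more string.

This is a Fibonacci-style word recurrence s(k) = s(k−1)·s(k−2): e.g. 94·4 = 944.
So term 6 is 94494944·94494.

9449494494494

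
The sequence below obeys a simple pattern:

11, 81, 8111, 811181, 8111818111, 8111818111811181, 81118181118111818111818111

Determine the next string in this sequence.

811181811181118181118181118111818111811181

From term 3 onward, concatenate the last term with the second-to-last: 81·11 = 8111, 8111·81 = 811181, …
The next term joins 81118181118111818111818111 and 8111818111811181.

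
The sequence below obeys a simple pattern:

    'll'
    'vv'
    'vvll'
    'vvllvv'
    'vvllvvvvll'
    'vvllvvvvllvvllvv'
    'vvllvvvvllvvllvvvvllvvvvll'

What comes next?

vvllvvvvllvvllvvvvllvvvvllvvllvvvvllvvllvv

From term 3 onward, concatenate the last term with the second-to-last: vv·ll = vvll, vvll·vv = vvllvv, …
Continuing: vvllvvvvllvvllvvvvllvvvvll · vvllvvvvllvvllvv gives term 8.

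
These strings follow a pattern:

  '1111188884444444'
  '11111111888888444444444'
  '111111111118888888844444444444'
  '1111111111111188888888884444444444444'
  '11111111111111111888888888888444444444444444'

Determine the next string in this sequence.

111111111111111111118888888888888844444444444444444

Reading off run lengths: 1 runs 5, 8, 11, 14, 17; 8 runs 4, 6, 8, 10, 12; 4 runs 7, 9, 11, 13, 15 — each is linear in n, where the shown terms are n = 2, 3, 4, 5, 6.
For the next term, n = 7, so the run lengths are 20, 14, 17.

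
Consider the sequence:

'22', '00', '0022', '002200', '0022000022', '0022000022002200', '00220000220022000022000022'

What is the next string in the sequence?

This is a Fibonacci-style word recurrence s(k) = s(k−1)·s(k−2): e.g. 00·22 = 0022.
So term 8 is 00220000220022000022000022·0022000022002200.

002200002200220000220000220022000022002200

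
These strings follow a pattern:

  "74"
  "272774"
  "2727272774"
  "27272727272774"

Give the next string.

272727272727272774

The strings grow by a fixed prefix 2727 each time.
So the next term is 2727·27272727272774.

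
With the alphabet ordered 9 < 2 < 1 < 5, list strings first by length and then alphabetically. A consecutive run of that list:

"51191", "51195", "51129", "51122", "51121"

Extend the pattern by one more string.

51125

Find the rightmost character of 51121 below 5, bump it to the next letter, and reset everything to its right to 9.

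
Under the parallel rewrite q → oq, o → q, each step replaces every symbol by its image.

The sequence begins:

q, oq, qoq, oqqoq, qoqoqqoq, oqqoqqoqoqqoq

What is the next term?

Rewriting the 13 symbols of oqqoqqoqoqqoq one by one yields q oq oq q oq oq q oq q oq oq q oq; concatenated:

qoqoqqoqoqqoqqoqoqqoq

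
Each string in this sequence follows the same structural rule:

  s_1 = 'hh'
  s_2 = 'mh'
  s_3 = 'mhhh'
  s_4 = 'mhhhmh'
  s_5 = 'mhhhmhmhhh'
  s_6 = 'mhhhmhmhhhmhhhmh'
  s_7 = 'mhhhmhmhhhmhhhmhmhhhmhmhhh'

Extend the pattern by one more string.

mhhhmhmhhhmhhhmhmhhhmhmhhhmhhhmhmhhhmhhhmh

From term 3 onward, concatenate the last term with the second-to-last: mh·hh = mhhh, mhhh·mh = mhhhmh, …
The next term joins mhhhmhmhhhmhhhmhmhhhmhmhhh and mhhhmhmhhhmhhhmh.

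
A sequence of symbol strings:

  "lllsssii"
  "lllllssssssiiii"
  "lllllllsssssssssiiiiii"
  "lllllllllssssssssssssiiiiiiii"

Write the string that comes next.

lllllllllllsssssssssssssssiiiiiiiiii

Reading off run lengths: l runs 3, 5, 7, 9; s runs 3, 6, 9, 12; i runs 2, 4, 6, 8 — each is linear in n (n = 1, 2, …).
Setting n = 5 gives 11, 15, 10 characters in each block.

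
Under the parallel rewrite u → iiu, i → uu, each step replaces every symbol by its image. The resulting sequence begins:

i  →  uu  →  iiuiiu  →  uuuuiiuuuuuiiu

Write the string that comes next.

iiuiiuiiuiiuuuuuiiuiiuiiuiiuiiuuuuuiiu

Replace each of the 14 characters of uuuuiiuuuuuiiu in place — iiu iiu iiu iiu uu uu iiu iiu iiu iiu iiu uu uu iiu — and concatenate.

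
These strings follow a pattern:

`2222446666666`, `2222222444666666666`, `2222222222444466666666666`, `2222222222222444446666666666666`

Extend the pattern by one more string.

Reading off run lengths: 2 runs 4, 7, 10, 13; 4 runs 2, 3, 4, 5; 6 runs 7, 9, 11, 13 — each is linear in n, where the shown terms are n = 2, 3, 4, 5.
At n = 6 the blocks have lengths 16, 6, 15.

2222222222222222444444666666666666666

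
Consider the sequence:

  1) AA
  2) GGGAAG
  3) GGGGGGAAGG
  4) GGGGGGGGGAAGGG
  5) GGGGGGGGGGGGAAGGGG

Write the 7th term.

GGGGGGGGGGGGGGGGGGAAGGGGGG

s(k+1) = GGG·s(k)·G, so each term gains GGG as a prefix and G as a suffix.
From GGGGGGGGGGGGAAGGGG, 2 further steps: GGGGGGGGGGGGAAGGGG → GGGGGGGGGGGGGGGAAGGGGG → (answer).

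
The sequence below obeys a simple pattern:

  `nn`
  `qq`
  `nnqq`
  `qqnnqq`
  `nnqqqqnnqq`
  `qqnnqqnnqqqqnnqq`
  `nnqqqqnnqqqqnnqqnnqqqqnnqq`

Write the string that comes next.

Each term (from the third on) is the two preceding terms concatenated in order: term 3 = nn·qq = nnqq.
The next term joins qqnnqqnnqqqqnnqq and nnqqqqnnqqqqnnqqnnqqqqnnqq.

qqnnqqnnqqqqnnqqnnqqqqnnqqqqnnqqnnqqqqnnqq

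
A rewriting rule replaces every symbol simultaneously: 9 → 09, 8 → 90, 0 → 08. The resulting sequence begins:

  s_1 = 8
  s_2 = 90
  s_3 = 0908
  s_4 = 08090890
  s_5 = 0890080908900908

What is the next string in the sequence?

08900908089008090890090808090890

Replace each of the 16 characters of 0890080908900908 in place — 08 90 09 08 08 90 08 09 08 90 09 08 08 09 08 90 — and concatenate.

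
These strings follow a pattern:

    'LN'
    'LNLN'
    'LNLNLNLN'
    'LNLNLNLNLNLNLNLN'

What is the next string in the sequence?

s(k+1) = s(k)·s(k) — each term doubles the last.
Doubling LNLNLNLNLNLNLNLN:

LNLNLNLNLNLNLNLNLNLNLNLNLNLNLNLN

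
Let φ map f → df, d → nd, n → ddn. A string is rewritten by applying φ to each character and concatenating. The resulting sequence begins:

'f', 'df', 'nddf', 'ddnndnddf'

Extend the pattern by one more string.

Expanding ddnndnddf: d→nd, d→nd, n→ddn, n→ddn, d→nd, n→ddn, d→nd, d→nd, f→df. Concatenated: nd nd ddn ddn nd ddn nd nd df.

ndndddnddnndddnndnddf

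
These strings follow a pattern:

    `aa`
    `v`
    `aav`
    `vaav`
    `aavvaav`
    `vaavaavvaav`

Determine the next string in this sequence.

Each term (from the third on) is the two preceding terms concatenated in order: term 3 = aa·v = aav.
Continuing: aavvaav · vaavaavvaav gives term 7.

aavvaavvaavaavvaav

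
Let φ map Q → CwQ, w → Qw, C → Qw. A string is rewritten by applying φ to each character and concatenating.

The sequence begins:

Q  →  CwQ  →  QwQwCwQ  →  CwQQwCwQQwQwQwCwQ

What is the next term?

QwQwCwQCwQQwQwQwCwQCwQQwCwQQwCwQQwQwQwCwQ

φ(CwQQwCwQQwQwQwCwQ) expands symbol-by-symbol to Qw Qw CwQ CwQ Qw Qw Qw CwQ CwQ Qw CwQ Qw CwQ Qw Qw Qw CwQ; joining the 17 pieces gives the next term.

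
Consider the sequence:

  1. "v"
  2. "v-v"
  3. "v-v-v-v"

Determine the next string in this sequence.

Each string is two copies of the previous one joined by '-'.
Doubling v-v-v-v with '-' between the halves:

v-v-v-v-v-v-v-v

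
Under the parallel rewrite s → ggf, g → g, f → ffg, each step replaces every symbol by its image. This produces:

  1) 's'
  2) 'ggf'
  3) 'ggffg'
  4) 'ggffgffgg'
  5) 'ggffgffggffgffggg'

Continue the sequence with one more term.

ggffgffggffgffgggffgffggffgffgggg

φ(ggffgffggffgffggg) expands symbol-by-symbol to g g ffg ffg g ffg ffg g g ffg ffg g ffg ffg g g g; joining the 17 pieces gives the next term.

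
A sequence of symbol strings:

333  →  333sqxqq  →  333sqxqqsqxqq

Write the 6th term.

333sqxqqsqxqqsqxqqsqxqqsqxqq

The strings grow by a fixed suffix sqxqq each time.
From 333sqxqqsqxqq, 3 further steps: 333sqxqqsqxqq → 333sqxqqsqxqqsqxqq → 333sqxqqsqxqqsqxqqsqxqq → (answer).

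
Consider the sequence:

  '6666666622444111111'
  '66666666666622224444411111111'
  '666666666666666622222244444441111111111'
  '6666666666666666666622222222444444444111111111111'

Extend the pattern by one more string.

Each string has the form 6^{4n} 2^{2n-2} 4^{2n-1} 1^{2n+2}, where the shown terms are n = 2, 3, 4, 5.
At n = 6 the blocks have lengths 24, 10, 11, 14.

66666666666666666666666622222222224444444444411111111111111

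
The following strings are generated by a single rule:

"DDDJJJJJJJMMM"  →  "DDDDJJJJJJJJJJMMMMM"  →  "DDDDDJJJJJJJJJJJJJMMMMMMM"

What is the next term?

Term n consists of n+1 D's, followed by 3n+1 J's, followed by 2n-1 M's, where the shown terms are n = 2, 3, 4.
At n = 5 the blocks have lengths 6, 16, 9.

DDDDDDJJJJJJJJJJJJJJJJMMMMMMMMM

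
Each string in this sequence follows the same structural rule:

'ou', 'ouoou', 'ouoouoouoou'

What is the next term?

ouoouoouoouoouoouoouoou

s(k+1) = s(k)·o·s(k) — each term doubles the last with 'o' between the halves.
So the next term is two copies of ouoouoouoou with 'o' between the halves.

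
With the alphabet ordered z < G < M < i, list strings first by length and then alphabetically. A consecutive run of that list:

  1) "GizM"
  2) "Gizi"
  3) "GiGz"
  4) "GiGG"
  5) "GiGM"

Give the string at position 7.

GiMz

Advancing 2 positions from GiGM through GiGM → GiGi reaches term 7.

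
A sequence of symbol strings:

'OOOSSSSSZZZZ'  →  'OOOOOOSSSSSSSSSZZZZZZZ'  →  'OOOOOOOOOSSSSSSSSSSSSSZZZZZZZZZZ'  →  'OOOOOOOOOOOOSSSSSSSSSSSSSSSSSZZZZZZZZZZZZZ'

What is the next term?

OOOOOOOOOOOOOOOSSSSSSSSSSSSSSSSSSSSSZZZZZZZZZZZZZZZZ

Reading off run lengths: O runs 3, 6, 9, 12; S runs 5, 9, 13, 17; Z runs 4, 7, 10, 13 — each is linear in n (n = 1, 2, …).
Setting n = 5 gives 15, 21, 16 characters in each block.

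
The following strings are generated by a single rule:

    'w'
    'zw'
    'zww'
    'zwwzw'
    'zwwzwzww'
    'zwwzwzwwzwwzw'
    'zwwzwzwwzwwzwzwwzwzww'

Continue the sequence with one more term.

From term 3 onward, concatenate the last term with the second-to-last: zw·w = zww, zww·zw = zwwzw, …
The next term joins zwwzwzwwzwwzwzwwzwzww and zwwzwzwwzwwzw.

zwwzwzwwzwwzwzwwzwzwwzwwzwzwwzwwzw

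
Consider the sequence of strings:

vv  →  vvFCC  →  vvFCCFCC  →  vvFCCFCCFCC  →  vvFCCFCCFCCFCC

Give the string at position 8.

The strings grow by a fixed suffix FCC each time.
From vvFCCFCCFCCFCC, 3 further steps: vvFCCFCCFCCFCC → vvFCCFCCFCCFCCFCC → vvFCCFCCFCCFCCFCCFCC → (answer).

vvFCCFCCFCCFCCFCCFCCFCC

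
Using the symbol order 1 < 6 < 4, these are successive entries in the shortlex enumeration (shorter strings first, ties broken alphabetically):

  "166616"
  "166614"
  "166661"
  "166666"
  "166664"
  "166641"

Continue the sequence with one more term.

166646

Find the rightmost character of 166641 below 4, bump it to the next letter, and reset everything to its right to 1.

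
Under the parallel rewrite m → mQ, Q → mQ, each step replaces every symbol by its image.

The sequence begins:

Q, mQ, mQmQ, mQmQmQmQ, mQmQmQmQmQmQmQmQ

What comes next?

Applying the rule to each of the 16 symbols of mQmQmQmQmQmQmQmQ gives the pieces mQ mQ mQ mQ mQ mQ mQ mQ mQ mQ mQ mQ mQ mQ mQ mQ, which concatenate to the answer.

mQmQmQmQmQmQmQmQmQmQmQmQmQmQmQmQ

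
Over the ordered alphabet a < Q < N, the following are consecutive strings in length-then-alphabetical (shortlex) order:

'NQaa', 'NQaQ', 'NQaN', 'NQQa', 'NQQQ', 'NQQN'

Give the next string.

NQNa

Treat NQQN as a base-3 numeral over the given alphabet and add one, carrying through any trailing N's.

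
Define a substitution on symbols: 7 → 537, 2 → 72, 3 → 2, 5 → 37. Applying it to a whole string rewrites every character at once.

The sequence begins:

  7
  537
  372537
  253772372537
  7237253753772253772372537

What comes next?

Applying the rule to each of the 25 symbols of 7237253753772253772372537 gives the pieces 537 72 2 537 72 37 2 537 37 2 537 537 72 72 37 2 537 537 72 2 537 72 37 2 537, which concatenate to the answer.

53772253772372537372537537727237253753772253772372537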